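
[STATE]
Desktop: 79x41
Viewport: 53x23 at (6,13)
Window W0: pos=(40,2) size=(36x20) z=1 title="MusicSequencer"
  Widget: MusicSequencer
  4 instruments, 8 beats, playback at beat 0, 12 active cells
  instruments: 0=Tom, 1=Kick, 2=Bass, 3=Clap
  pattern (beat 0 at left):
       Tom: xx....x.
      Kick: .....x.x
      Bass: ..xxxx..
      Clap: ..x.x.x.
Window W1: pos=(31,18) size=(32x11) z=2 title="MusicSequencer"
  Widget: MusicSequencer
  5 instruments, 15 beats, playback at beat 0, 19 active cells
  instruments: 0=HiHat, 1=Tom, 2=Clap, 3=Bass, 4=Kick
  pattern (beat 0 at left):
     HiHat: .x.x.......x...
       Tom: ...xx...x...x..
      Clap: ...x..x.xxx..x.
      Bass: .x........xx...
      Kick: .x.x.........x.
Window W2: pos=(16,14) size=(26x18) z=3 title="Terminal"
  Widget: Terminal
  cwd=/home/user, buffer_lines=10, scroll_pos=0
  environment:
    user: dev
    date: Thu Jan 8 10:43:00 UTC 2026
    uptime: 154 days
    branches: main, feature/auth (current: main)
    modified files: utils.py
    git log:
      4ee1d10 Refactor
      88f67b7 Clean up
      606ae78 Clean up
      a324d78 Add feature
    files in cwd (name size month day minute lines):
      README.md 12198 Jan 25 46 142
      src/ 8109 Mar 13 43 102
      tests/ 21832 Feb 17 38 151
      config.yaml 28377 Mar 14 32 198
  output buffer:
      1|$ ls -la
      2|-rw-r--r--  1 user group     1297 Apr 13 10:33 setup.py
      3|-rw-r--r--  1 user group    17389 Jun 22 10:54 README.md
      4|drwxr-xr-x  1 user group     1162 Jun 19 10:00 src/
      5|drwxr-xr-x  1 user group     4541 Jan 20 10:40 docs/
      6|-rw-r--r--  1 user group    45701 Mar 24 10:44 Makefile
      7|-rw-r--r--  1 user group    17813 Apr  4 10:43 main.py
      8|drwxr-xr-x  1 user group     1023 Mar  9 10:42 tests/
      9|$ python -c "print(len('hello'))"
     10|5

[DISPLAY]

                                  ┃                  
          ┏━━━━━━━━━━━━━━━━━━━━━━━━┓                 
          ┃ Terminal               ┃                 
          ┠────────────────────────┨                 
          ┃$ ls -la                ┃                 
          ┃-rw-r--r--  1 user group┃━━━━━━━━━━━━━━━━━
          ┃-rw-r--r--  1 user group┃encer            
          ┃drwxr-xr-x  1 user group┃─────────────────
          ┃drwxr-xr-x  1 user group┃45678901234      
          ┃-rw-r--r--  1 user group┃·······█···      
          ┃-rw-r--r--  1 user group┃█···█···█··      
          ┃drwxr-xr-x  1 user group┃··█·███··█·      
          ┃$ python -c "print(len('┃······██···      
          ┃5                       ┃·········█·      
          ┃$ █                     ┃                 
          ┃                        ┃━━━━━━━━━━━━━━━━━
          ┃                        ┃                 
          ┃                        ┃                 
          ┗━━━━━━━━━━━━━━━━━━━━━━━━┛                 
                                                     
                                                     
                                                     
                                                     


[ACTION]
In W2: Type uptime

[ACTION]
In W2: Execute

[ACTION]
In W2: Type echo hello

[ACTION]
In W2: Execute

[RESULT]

                                  ┃                  
          ┏━━━━━━━━━━━━━━━━━━━━━━━━┓                 
          ┃ Terminal               ┃                 
          ┠────────────────────────┨                 
          ┃-rw-r--r--  1 user group┃                 
          ┃-rw-r--r--  1 user group┃━━━━━━━━━━━━━━━━━
          ┃drwxr-xr-x  1 user group┃encer            
          ┃drwxr-xr-x  1 user group┃─────────────────
          ┃-rw-r--r--  1 user group┃45678901234      
          ┃-rw-r--r--  1 user group┃·······█···      
          ┃drwxr-xr-x  1 user group┃█···█···█··      
          ┃$ python -c "print(len('┃··█·███··█·      
          ┃5                       ┃······██···      
          ┃$ uptime                ┃·········█·      
          ┃ 10:00  up 154 days     ┃                 
          ┃$ echo hello            ┃━━━━━━━━━━━━━━━━━
          ┃hello                   ┃                 
          ┃$ █                     ┃                 
          ┗━━━━━━━━━━━━━━━━━━━━━━━━┛                 
                                                     
                                                     
                                                     
                                                     


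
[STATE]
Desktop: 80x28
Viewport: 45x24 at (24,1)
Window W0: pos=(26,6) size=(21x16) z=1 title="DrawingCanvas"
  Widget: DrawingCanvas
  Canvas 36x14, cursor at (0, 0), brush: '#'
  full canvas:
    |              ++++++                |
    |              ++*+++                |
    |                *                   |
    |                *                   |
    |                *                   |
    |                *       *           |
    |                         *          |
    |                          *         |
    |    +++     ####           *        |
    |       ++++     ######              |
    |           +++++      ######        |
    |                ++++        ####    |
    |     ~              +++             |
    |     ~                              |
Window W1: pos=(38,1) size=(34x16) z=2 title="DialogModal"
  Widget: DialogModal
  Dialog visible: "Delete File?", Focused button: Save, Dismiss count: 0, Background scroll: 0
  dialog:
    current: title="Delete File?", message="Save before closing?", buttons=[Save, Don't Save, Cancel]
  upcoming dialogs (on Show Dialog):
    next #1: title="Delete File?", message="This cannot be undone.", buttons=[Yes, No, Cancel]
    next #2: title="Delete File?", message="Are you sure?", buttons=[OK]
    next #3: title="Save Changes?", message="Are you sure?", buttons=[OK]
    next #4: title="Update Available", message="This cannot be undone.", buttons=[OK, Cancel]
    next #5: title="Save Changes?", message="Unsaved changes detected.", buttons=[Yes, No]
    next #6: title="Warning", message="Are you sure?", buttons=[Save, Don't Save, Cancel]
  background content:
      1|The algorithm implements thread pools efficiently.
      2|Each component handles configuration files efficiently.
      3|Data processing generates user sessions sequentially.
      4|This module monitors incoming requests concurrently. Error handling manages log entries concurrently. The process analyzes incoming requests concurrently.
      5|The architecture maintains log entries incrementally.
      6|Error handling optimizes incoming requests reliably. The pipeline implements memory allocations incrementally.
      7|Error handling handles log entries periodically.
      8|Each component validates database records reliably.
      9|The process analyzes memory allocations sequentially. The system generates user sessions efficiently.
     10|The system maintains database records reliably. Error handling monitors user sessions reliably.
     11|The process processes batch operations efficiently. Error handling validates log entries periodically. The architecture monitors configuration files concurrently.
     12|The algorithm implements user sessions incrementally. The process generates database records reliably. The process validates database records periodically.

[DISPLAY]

              ┏━━━━━━━━━━━━━━━━━━━━━━━━━━━━━━
              ┃ DialogModal                  
              ┠──────────────────────────────
              ┃The algorithm implements threa
              ┃Each component handles configu
  ┏━━━━━━━━━━━┃Data processing generates user
  ┃ DrawingCan┃Th┌──────────────────────────┐
  ┠───────────┃Th│       Delete File?       │
  ┃+          ┃Er│   Save before closing?   │
  ┃           ┃Er│[Save]  Don't Save   Cance│
  ┃           ┃Ea└──────────────────────────┘
  ┃           ┃The process analyzes memory al
  ┃           ┃The system maintains database 
  ┃           ┃The process processes batch op
  ┃           ┃The algorithm implements user 
  ┃           ┗━━━━━━━━━━━━━━━━━━━━━━━━━━━━━━
  ┃    +++     ####   ┃                      
  ┃       ++++     ###┃                      
  ┃           +++++   ┃                      
  ┃                +++┃                      
  ┗━━━━━━━━━━━━━━━━━━━┛                      
                                             
                                             
                                             


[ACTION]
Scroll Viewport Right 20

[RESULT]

   ┏━━━━━━━━━━━━━━━━━━━━━━━━━━━━━━━━┓        
   ┃ DialogModal                    ┃        
   ┠────────────────────────────────┨        
   ┃The algorithm implements thread ┃        
   ┃Each component handles configura┃        
━━━┃Data processing generates user s┃        
Can┃Th┌──────────────────────────┐re┃        
───┃Th│       Delete File?       │ e┃        
   ┃Er│   Save before closing?   │in┃        
   ┃Er│[Save]  Don't Save   Cance│ri┃        
   ┃Ea└──────────────────────────┘as┃        
   ┃The process analyzes memory allo┃        
   ┃The system maintains database re┃        
   ┃The process processes batch oper┃        
   ┃The algorithm implements user se┃        
   ┗━━━━━━━━━━━━━━━━━━━━━━━━━━━━━━━━┛        
    ####   ┃                                 
+++     ###┃                                 
   +++++   ┃                                 
        +++┃                                 
━━━━━━━━━━━┛                                 
                                             
                                             
                                             


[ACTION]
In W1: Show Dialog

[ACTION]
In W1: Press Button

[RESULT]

   ┏━━━━━━━━━━━━━━━━━━━━━━━━━━━━━━━━┓        
   ┃ DialogModal                    ┃        
   ┠────────────────────────────────┨        
   ┃The algorithm implements thread ┃        
   ┃Each component handles configura┃        
━━━┃Data processing generates user s┃        
Can┃This module monitors incoming re┃        
───┃The architecture maintains log e┃        
   ┃Error handling optimizes incomin┃        
   ┃Error handling handles log entri┃        
   ┃Each component validates databas┃        
   ┃The process analyzes memory allo┃        
   ┃The system maintains database re┃        
   ┃The process processes batch oper┃        
   ┃The algorithm implements user se┃        
   ┗━━━━━━━━━━━━━━━━━━━━━━━━━━━━━━━━┛        
    ####   ┃                                 
+++     ###┃                                 
   +++++   ┃                                 
        +++┃                                 
━━━━━━━━━━━┛                                 
                                             
                                             
                                             


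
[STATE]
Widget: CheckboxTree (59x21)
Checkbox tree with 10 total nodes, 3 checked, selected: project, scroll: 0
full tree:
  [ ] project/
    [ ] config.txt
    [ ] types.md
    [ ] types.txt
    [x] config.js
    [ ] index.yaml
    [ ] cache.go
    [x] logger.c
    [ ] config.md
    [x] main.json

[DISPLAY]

>[-] project/                                              
   [ ] config.txt                                          
   [ ] types.md                                            
   [ ] types.txt                                           
   [x] config.js                                           
   [ ] index.yaml                                          
   [ ] cache.go                                            
   [x] logger.c                                            
   [ ] config.md                                           
   [x] main.json                                           
                                                           
                                                           
                                                           
                                                           
                                                           
                                                           
                                                           
                                                           
                                                           
                                                           
                                                           


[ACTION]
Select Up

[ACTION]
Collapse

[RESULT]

>[-] project/                                              
                                                           
                                                           
                                                           
                                                           
                                                           
                                                           
                                                           
                                                           
                                                           
                                                           
                                                           
                                                           
                                                           
                                                           
                                                           
                                                           
                                                           
                                                           
                                                           
                                                           


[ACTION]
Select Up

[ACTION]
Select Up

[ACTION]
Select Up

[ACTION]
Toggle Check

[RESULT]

>[x] project/                                              
                                                           
                                                           
                                                           
                                                           
                                                           
                                                           
                                                           
                                                           
                                                           
                                                           
                                                           
                                                           
                                                           
                                                           
                                                           
                                                           
                                                           
                                                           
                                                           
                                                           


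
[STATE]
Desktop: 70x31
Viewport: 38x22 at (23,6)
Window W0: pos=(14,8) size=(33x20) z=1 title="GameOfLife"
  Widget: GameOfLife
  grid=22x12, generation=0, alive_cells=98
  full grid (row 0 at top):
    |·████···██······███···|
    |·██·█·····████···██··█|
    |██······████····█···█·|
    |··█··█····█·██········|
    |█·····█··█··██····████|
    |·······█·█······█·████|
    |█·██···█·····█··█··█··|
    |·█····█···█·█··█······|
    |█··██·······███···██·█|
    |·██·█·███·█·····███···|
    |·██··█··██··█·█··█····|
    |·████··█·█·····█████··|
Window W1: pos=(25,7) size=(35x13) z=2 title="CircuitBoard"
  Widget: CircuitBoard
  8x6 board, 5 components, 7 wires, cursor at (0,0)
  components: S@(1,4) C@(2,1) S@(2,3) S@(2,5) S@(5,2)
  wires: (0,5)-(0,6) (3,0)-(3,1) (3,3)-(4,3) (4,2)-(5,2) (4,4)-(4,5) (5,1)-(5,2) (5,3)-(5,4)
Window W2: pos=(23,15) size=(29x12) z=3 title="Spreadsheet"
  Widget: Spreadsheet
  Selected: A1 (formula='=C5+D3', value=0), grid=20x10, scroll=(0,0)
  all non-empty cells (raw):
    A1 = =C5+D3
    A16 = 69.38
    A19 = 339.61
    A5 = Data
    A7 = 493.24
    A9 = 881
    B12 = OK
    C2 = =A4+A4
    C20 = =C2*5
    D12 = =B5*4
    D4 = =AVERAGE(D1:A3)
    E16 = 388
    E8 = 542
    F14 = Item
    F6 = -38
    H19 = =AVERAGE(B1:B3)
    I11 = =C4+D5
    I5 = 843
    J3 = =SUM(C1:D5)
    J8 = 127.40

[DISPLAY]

                                      
  ┏━━━━━━━━━━━━━━━━━━━━━━━━━━━━━━━━━┓ 
━━┃ CircuitBoard                    ┃ 
if┠─────────────────────────────────┨ 
──┃   0 1 2 3 4 5 6 7               ┃ 
  ┃0  [.]                  · ─ ·    ┃ 
██┃                                 ┃ 
··┃1                   S            ┃ 
██┃                                 ┃ 
┏━━━━━━━━━━━━━━━━━━━━━━━━━━━┓       ┃ 
┃ Spreadsheet               ┃       ┃ 
┠───────────────────────────┨       ┃ 
┃A1: =C5+D3                 ┃       ┃ 
┃       A       B       C   ┃━━━━━━━┛ 
┃---------------------------┃         
┃  1      [0]       0       ┃         
┃  2        0       0       ┃         
┃  3        0       0       ┃         
┃  4        0       0       ┃         
┃  5 Data           0       ┃         
┗━━━━━━━━━━━━━━━━━━━━━━━━━━━┛         
━━━━━━━━━━━━━━━━━━━━━━━┛              


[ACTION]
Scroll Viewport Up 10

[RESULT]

                                      
                                      
                                      
                                      
                                      
                                      
                                      
  ┏━━━━━━━━━━━━━━━━━━━━━━━━━━━━━━━━━┓ 
━━┃ CircuitBoard                    ┃ 
if┠─────────────────────────────────┨ 
──┃   0 1 2 3 4 5 6 7               ┃ 
  ┃0  [.]                  · ─ ·    ┃ 
██┃                                 ┃ 
··┃1                   S            ┃ 
██┃                                 ┃ 
┏━━━━━━━━━━━━━━━━━━━━━━━━━━━┓       ┃ 
┃ Spreadsheet               ┃       ┃ 
┠───────────────────────────┨       ┃ 
┃A1: =C5+D3                 ┃       ┃ 
┃       A       B       C   ┃━━━━━━━┛ 
┃---------------------------┃         
┃  1      [0]       0       ┃         


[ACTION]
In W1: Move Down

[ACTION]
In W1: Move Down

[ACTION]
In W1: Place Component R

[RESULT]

                                      
                                      
                                      
                                      
                                      
                                      
                                      
  ┏━━━━━━━━━━━━━━━━━━━━━━━━━━━━━━━━━┓ 
━━┃ CircuitBoard                    ┃ 
if┠─────────────────────────────────┨ 
──┃   0 1 2 3 4 5 6 7               ┃ 
  ┃0                       · ─ ·    ┃ 
██┃                                 ┃ 
··┃1                   S            ┃ 
██┃                                 ┃ 
┏━━━━━━━━━━━━━━━━━━━━━━━━━━━┓       ┃ 
┃ Spreadsheet               ┃       ┃ 
┠───────────────────────────┨       ┃ 
┃A1: =C5+D3                 ┃       ┃ 
┃       A       B       C   ┃━━━━━━━┛ 
┃---------------------------┃         
┃  1      [0]       0       ┃         


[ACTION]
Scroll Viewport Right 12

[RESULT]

                                      
                                      
                                      
                                      
                                      
                                      
                                      
━━━━━━━━━━━━━━━━━━━━━━━━━━━┓          
itBoard                    ┃          
───────────────────────────┨          
 2 3 4 5 6 7               ┃          
                  · ─ ·    ┃          
                           ┃          
              S            ┃          
                           ┃          
━━━━━━━━━━━━━━━━━━━┓       ┃          
heet               ┃       ┃          
───────────────────┨       ┃          
D3                 ┃       ┃          
       B       C   ┃━━━━━━━┛          
-------------------┃                  
 [0]       0       ┃                  


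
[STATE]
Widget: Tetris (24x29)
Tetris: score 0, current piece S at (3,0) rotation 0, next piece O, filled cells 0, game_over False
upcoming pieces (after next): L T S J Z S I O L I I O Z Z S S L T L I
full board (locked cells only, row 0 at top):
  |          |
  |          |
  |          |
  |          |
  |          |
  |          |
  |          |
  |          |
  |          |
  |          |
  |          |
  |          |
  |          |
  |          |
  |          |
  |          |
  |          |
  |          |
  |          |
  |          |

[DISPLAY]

    ░░    │Next:        
   ░░     │▓▓           
          │▓▓           
          │             
          │             
          │             
          │Score:       
          │0            
          │             
          │             
          │             
          │             
          │             
          │             
          │             
          │             
          │             
          │             
          │             
          │             
          │             
          │             
          │             
          │             
          │             
          │             
          │             
          │             
          │             


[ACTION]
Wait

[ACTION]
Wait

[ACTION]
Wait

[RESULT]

          │Next:        
          │▓▓           
          │▓▓           
    ░░    │             
   ░░     │             
          │             
          │Score:       
          │0            
          │             
          │             
          │             
          │             
          │             
          │             
          │             
          │             
          │             
          │             
          │             
          │             
          │             
          │             
          │             
          │             
          │             
          │             
          │             
          │             
          │             


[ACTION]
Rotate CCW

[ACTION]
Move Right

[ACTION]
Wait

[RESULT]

          │Next:        
          │▓▓           
          │▓▓           
          │             
    ░     │             
    ░░    │             
     ░    │Score:       
          │0            
          │             
          │             
          │             
          │             
          │             
          │             
          │             
          │             
          │             
          │             
          │             
          │             
          │             
          │             
          │             
          │             
          │             
          │             
          │             
          │             
          │             


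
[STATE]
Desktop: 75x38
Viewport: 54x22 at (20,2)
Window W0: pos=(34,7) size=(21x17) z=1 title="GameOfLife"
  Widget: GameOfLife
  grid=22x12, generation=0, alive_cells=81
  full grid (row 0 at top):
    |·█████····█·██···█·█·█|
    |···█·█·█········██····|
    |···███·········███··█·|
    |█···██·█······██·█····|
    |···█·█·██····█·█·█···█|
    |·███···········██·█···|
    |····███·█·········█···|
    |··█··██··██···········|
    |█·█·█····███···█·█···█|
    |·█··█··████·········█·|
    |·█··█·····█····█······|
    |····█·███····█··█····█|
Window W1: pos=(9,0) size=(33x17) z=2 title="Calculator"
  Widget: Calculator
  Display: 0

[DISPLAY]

─────────────────────┨                                
                    0┃                                
──┬───┐              ┃                                
9 │ ÷ │              ┃                                
──┼───┤              ┃                                
6 │ × │              ┃━━━━━━━━━━━━┓                   
──┼───┤              ┃Life        ┃                   
3 │ - │              ┃────────────┨                   
──┼───┤              ┃            ┃                   
= │ + │              ┃··█·██···█·█┃                   
──┼───┤              ┃········██··┃                   
MR│ M+│              ┃·······███··┃                   
──┴───┘              ┃······██·█··┃                   
                     ┃█····█·█·█··┃                   
━━━━━━━━━━━━━━━━━━━━━┛·······██·█·┃                   
              ┃···███·█·········█·┃                   
              ┃·█··██··██·········┃                   
              ┃·█·█····███···█·█··┃                   
              ┃█··█··████·········┃                   
              ┃█··█·····█····█····┃                   
              ┃···█·███····█··█···┃                   
              ┗━━━━━━━━━━━━━━━━━━━┛                   


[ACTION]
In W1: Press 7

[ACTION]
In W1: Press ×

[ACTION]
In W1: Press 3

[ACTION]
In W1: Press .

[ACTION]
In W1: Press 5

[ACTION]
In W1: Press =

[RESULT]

─────────────────────┨                                
                 24.5┃                                
──┬───┐              ┃                                
9 │ ÷ │              ┃                                
──┼───┤              ┃                                
6 │ × │              ┃━━━━━━━━━━━━┓                   
──┼───┤              ┃Life        ┃                   
3 │ - │              ┃────────────┨                   
──┼───┤              ┃            ┃                   
= │ + │              ┃··█·██···█·█┃                   
──┼───┤              ┃········██··┃                   
MR│ M+│              ┃·······███··┃                   
──┴───┘              ┃······██·█··┃                   
                     ┃█····█·█·█··┃                   
━━━━━━━━━━━━━━━━━━━━━┛·······██·█·┃                   
              ┃···███·█·········█·┃                   
              ┃·█··██··██·········┃                   
              ┃·█·█····███···█·█··┃                   
              ┃█··█··████·········┃                   
              ┃█··█·····█····█····┃                   
              ┃···█·███····█··█···┃                   
              ┗━━━━━━━━━━━━━━━━━━━┛                   


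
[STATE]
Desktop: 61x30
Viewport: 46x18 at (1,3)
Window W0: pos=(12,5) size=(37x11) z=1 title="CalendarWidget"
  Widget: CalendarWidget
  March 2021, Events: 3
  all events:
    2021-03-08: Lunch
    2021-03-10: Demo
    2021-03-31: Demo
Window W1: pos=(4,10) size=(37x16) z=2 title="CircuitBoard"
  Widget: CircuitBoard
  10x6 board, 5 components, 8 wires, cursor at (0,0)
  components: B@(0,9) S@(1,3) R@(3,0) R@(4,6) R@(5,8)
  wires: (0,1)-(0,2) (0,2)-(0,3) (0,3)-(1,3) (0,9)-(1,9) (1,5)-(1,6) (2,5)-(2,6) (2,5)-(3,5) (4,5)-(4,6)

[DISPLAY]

                                              
                                              
           ┏━━━━━━━━━━━━━━━━━━━━━━━━━━━━━━━━━━
           ┃ CalendarWidget                   
           ┠──────────────────────────────────
           ┃             March 2021           
           ┃Mo Tu We Th Fr Sa Su              
   ┏━━━━━━━━━━━━━━━━━━━━━━━━━━━━━━━━━━━┓      
   ┃ CircuitBoard                      ┃      
   ┠───────────────────────────────────┨      
   ┃   0 1 2 3 4 5 6 7 8 9             ┃      
   ┃0  [.]  · ─ · ─ ·                  ┃      
   ┃                │                  ┃━━━━━━
   ┃1               S       · ─ ·      ┃      
   ┃                                   ┃      
   ┃2                       · ─ ·      ┃      
   ┃                        │          ┃      
   ┃3   R                   ·          ┃      


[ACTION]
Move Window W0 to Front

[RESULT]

                                              
                                              
           ┏━━━━━━━━━━━━━━━━━━━━━━━━━━━━━━━━━━
           ┃ CalendarWidget                   
           ┠──────────────────────────────────
           ┃             March 2021           
           ┃Mo Tu We Th Fr Sa Su              
   ┏━━━━━━━┃ 1  2  3  4  5  6  7              
   ┃ Circui┃ 8*  9 10* 11 12 13 14            
   ┠───────┃15 16 17 18 19 20 21              
   ┃   0 1 ┃22 23 24 25 26 27 28              
   ┃0  [.] ┃29 30 31*                         
   ┃       ┗━━━━━━━━━━━━━━━━━━━━━━━━━━━━━━━━━━
   ┃1               S       · ─ ·      ┃      
   ┃                                   ┃      
   ┃2                       · ─ ·      ┃      
   ┃                        │          ┃      
   ┃3   R                   ·          ┃      


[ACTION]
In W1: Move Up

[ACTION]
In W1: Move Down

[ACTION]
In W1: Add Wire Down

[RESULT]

                                              
                                              
           ┏━━━━━━━━━━━━━━━━━━━━━━━━━━━━━━━━━━
           ┃ CalendarWidget                   
           ┠──────────────────────────────────
           ┃             March 2021           
           ┃Mo Tu We Th Fr Sa Su              
   ┏━━━━━━━┃ 1  2  3  4  5  6  7              
   ┃ Circui┃ 8*  9 10* 11 12 13 14            
   ┠───────┃15 16 17 18 19 20 21              
   ┃   0 1 ┃22 23 24 25 26 27 28              
   ┃0      ┃29 30 31*                         
   ┃       ┗━━━━━━━━━━━━━━━━━━━━━━━━━━━━━━━━━━
   ┃1  [.]          S       · ─ ·      ┃      
   ┃    │                              ┃      
   ┃2   ·                   · ─ ·      ┃      
   ┃                        │          ┃      
   ┃3   R                   ·          ┃      


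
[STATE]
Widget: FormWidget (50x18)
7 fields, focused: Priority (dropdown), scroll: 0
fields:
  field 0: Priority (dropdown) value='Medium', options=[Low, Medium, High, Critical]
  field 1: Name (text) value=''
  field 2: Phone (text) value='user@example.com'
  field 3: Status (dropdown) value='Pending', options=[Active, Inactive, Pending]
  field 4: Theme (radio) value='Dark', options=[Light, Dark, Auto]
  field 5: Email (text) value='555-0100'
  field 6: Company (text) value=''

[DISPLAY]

> Priority:   [Medium                           ▼]
  Name:       [                                  ]
  Phone:      [user@example.com                  ]
  Status:     [Pending                          ▼]
  Theme:      ( ) Light  (●) Dark  ( ) Auto       
  Email:      [555-0100                          ]
  Company:    [                                  ]
                                                  
                                                  
                                                  
                                                  
                                                  
                                                  
                                                  
                                                  
                                                  
                                                  
                                                  


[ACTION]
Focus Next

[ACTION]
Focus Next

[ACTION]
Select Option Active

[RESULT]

  Priority:   [Medium                           ▼]
  Name:       [                                  ]
> Phone:      [user@example.com                  ]
  Status:     [Pending                          ▼]
  Theme:      ( ) Light  (●) Dark  ( ) Auto       
  Email:      [555-0100                          ]
  Company:    [                                  ]
                                                  
                                                  
                                                  
                                                  
                                                  
                                                  
                                                  
                                                  
                                                  
                                                  
                                                  


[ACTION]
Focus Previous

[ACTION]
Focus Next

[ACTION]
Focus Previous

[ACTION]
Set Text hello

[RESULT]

  Priority:   [Medium                           ▼]
> Name:       [hello                             ]
  Phone:      [user@example.com                  ]
  Status:     [Pending                          ▼]
  Theme:      ( ) Light  (●) Dark  ( ) Auto       
  Email:      [555-0100                          ]
  Company:    [                                  ]
                                                  
                                                  
                                                  
                                                  
                                                  
                                                  
                                                  
                                                  
                                                  
                                                  
                                                  


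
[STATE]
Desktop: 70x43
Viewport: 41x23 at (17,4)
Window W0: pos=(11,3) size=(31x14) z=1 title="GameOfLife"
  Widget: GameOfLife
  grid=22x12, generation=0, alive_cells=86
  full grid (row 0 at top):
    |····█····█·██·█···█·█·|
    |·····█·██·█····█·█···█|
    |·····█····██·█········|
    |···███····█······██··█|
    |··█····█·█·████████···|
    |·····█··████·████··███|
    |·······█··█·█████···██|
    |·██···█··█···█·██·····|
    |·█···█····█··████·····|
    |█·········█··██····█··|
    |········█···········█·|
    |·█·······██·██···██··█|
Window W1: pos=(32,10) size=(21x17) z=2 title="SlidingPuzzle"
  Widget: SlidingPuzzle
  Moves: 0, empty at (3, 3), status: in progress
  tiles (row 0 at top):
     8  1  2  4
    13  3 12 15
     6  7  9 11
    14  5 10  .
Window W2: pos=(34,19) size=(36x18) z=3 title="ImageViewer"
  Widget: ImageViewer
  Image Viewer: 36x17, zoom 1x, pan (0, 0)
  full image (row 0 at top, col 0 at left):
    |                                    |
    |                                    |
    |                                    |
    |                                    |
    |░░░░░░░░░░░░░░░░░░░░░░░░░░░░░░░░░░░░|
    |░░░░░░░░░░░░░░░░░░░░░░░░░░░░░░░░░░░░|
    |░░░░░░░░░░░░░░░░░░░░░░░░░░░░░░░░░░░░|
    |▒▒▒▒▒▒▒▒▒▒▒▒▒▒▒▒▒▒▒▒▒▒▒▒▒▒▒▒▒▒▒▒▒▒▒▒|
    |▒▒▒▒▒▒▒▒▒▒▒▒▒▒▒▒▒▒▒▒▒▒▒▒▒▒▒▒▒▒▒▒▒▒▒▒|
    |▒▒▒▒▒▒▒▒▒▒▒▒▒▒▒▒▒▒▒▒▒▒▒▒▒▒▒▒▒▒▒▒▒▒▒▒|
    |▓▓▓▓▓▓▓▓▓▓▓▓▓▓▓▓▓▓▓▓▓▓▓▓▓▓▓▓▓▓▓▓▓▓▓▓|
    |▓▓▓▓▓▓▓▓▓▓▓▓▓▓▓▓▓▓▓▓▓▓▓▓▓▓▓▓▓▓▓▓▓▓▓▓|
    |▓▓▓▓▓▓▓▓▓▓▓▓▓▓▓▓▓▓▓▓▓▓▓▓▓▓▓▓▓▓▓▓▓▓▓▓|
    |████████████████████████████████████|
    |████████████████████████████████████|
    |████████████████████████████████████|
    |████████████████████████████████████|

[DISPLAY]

OfLife                  ┃                
────────────────────────┨                
0                       ┃                
█·██·█····█·█···█       ┃                
█····██·█········       ┃                
█····█······██··█       ┃                
··█·█·████████·┏━━━━━━━━━━━━━━━━━━━┓     
█··████·████··█┃ SlidingPuzzle     ┃     
··█··█·█████···┠───────────────────┨     
·█··█···█·██···┃┌────┬────┬────┬───┃     
█····█··████···┃│  8 │  1 │  2 │  4┃     
·····█··██····█┃├────┼────┼────┼───┃     
━━━━━━━━━━━━━━━┃│ 13 │  3 │ 12 │ 15┃     
               ┃├────┼────┼────┼───┃     
               ┃│  6 │  7 │  9 │ 11┃     
               ┃├┏━━━━━━━━━━━━━━━━━━━━━━━
               ┃│┃ ImageViewer           
               ┃└┠───────────────────────
               ┃M┃                       
               ┃ ┃                       
               ┃ ┃                       
               ┃ ┃                       
               ┗━┃░░░░░░░░░░░░░░░░░░░░░░░


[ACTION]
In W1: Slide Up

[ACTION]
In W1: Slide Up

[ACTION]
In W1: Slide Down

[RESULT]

OfLife                  ┃                
────────────────────────┨                
0                       ┃                
█·██·█····█·█···█       ┃                
█····██·█········       ┃                
█····█······██··█       ┃                
··█·█·████████·┏━━━━━━━━━━━━━━━━━━━┓     
█··████·████··█┃ SlidingPuzzle     ┃     
··█··█·█████···┠───────────────────┨     
·█··█···█·██···┃┌────┬────┬────┬───┃     
█····█··████···┃│  8 │  1 │  2 │  4┃     
·····█··██····█┃├────┼────┼────┼───┃     
━━━━━━━━━━━━━━━┃│ 13 │  3 │ 12 │ 15┃     
               ┃├────┼────┼────┼───┃     
               ┃│  6 │  7 │  9 │   ┃     
               ┃├┏━━━━━━━━━━━━━━━━━━━━━━━
               ┃│┃ ImageViewer           
               ┃└┠───────────────────────
               ┃M┃                       
               ┃ ┃                       
               ┃ ┃                       
               ┃ ┃                       
               ┗━┃░░░░░░░░░░░░░░░░░░░░░░░
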